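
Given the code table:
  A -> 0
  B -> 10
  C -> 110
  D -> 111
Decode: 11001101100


Decoding:
110 -> C
0 -> A
110 -> C
110 -> C
0 -> A


Result: CACCA


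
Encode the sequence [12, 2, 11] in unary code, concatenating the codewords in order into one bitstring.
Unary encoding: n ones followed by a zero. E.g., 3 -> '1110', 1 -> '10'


Encode each number as n ones followed by a terminating 0:
  12 -> 1111111111110 (13 bits)
  2 -> 110 (3 bits)
  11 -> 111111111110 (12 bits)
Total length = 13 + 3 + 12 = 28 bits.

Unary([12, 2, 11]) = 1111111111110110111111111110 (28 bits)


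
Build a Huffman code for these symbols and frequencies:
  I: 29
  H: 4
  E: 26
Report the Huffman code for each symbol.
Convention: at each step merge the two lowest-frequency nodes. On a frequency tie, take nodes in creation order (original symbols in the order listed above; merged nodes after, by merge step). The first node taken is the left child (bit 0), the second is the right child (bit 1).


Huffman tree construction:
Step 1: Merge H(4) + E(26) = 30
Step 2: Merge I(29) + (H+E)(30) = 59
Read each symbol's code off the tree from the root (left child = 0, right child = 1).

Codes:
  I: 0 (length 1)
  H: 10 (length 2)
  E: 11 (length 2)
Average code length: 89/59 = 1.5085 bits/symbol


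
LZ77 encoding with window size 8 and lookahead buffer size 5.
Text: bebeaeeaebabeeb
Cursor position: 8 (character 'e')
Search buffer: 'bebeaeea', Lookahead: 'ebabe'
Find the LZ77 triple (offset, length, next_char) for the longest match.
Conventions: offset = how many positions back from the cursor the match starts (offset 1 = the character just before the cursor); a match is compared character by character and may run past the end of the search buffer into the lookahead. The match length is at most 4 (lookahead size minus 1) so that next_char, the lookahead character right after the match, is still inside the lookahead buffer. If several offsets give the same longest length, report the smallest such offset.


Try each offset into the search buffer:
  offset=1 (pos 7, char 'a'): match length 0
  offset=2 (pos 6, char 'e'): match length 1
  offset=3 (pos 5, char 'e'): match length 1
  offset=4 (pos 4, char 'a'): match length 0
  offset=5 (pos 3, char 'e'): match length 1
  offset=6 (pos 2, char 'b'): match length 0
  offset=7 (pos 1, char 'e'): match length 2
  offset=8 (pos 0, char 'b'): match length 0
Longest match has length 2 at offset 7.
next_char = character at position 8 + 2 = 10 -> 'a'

Best match: offset=7, length=2 (matching 'eb' starting at position 1)
LZ77 triple: (7, 2, 'a')


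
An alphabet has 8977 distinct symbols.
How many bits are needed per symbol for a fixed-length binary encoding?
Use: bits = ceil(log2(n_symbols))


log2(8977) = 13.132
Bracket: 2^13 = 8192 < 8977 <= 2^14 = 16384
So ceil(log2(8977)) = 14

bits = ceil(log2(8977)) = ceil(13.132) = 14 bits


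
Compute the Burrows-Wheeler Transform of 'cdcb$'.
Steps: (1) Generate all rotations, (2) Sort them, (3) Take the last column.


Rotations (sorted):
  0: $cdcb -> last char: b
  1: b$cdc -> last char: c
  2: cb$cd -> last char: d
  3: cdcb$ -> last char: $
  4: dcb$c -> last char: c


BWT = bcd$c


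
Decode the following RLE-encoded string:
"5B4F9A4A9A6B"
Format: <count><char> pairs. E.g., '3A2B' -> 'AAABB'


Expanding each <count><char> pair:
  5B -> 'BBBBB'
  4F -> 'FFFF'
  9A -> 'AAAAAAAAA'
  4A -> 'AAAA'
  9A -> 'AAAAAAAAA'
  6B -> 'BBBBBB'

Decoded = BBBBBFFFFAAAAAAAAAAAAAAAAAAAAAABBBBBB


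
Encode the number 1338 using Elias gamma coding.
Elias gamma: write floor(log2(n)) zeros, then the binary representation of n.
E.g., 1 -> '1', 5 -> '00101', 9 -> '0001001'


num_bits = floor(log2(1338)) + 1 = 11
leading_zeros = num_bits - 1 = 10
binary(1338) = 10100111010

Elias gamma(1338) = '0000000000' + '10100111010' = 000000000010100111010 (21 bits)


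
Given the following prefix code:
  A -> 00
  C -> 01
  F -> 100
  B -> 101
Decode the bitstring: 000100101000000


Decoding step by step:
Bits 00 -> A
Bits 01 -> C
Bits 00 -> A
Bits 101 -> B
Bits 00 -> A
Bits 00 -> A
Bits 00 -> A


Decoded message: ACABAAA


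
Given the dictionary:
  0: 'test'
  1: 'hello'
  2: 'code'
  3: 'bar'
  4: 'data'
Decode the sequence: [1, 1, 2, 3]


Look up each index in the dictionary:
  1 -> 'hello'
  1 -> 'hello'
  2 -> 'code'
  3 -> 'bar'

Decoded: "hello hello code bar"


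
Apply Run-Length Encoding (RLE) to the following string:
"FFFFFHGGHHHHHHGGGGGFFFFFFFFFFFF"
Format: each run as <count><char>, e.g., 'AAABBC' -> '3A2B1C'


Scanning runs left to right:
  i=0: run of 'F' x 5 -> '5F'
  i=5: run of 'H' x 1 -> '1H'
  i=6: run of 'G' x 2 -> '2G'
  i=8: run of 'H' x 6 -> '6H'
  i=14: run of 'G' x 5 -> '5G'
  i=19: run of 'F' x 12 -> '12F'

RLE = 5F1H2G6H5G12F


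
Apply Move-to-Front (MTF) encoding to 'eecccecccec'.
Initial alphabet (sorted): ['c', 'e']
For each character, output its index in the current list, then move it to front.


MTF encoding:
'e': index 1 in ['c', 'e'] -> ['e', 'c']
'e': index 0 in ['e', 'c'] -> ['e', 'c']
'c': index 1 in ['e', 'c'] -> ['c', 'e']
'c': index 0 in ['c', 'e'] -> ['c', 'e']
'c': index 0 in ['c', 'e'] -> ['c', 'e']
'e': index 1 in ['c', 'e'] -> ['e', 'c']
'c': index 1 in ['e', 'c'] -> ['c', 'e']
'c': index 0 in ['c', 'e'] -> ['c', 'e']
'c': index 0 in ['c', 'e'] -> ['c', 'e']
'e': index 1 in ['c', 'e'] -> ['e', 'c']
'c': index 1 in ['e', 'c'] -> ['c', 'e']


Output: [1, 0, 1, 0, 0, 1, 1, 0, 0, 1, 1]


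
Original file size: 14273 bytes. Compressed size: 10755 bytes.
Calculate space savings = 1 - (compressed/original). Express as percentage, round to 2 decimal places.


ratio = compressed/original = 10755/14273 = 0.753521
savings = 1 - ratio = 1 - 0.753521 = 0.246479
as a percentage: 0.246479 * 100 = 24.65%

Space savings = 1 - 10755/14273 = 24.65%


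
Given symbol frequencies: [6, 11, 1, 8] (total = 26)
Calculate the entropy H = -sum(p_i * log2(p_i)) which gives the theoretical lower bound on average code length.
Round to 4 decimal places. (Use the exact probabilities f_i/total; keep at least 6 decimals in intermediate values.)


Per-symbol terms -p_i * log2(p_i) with p_i = f_i/26:
  p = 6/26 = 0.230769: log2(p) = -2.115477, -p*log2(p) = 0.488187
  p = 11/26 = 0.423077: log2(p) = -1.241008, -p*log2(p) = 0.525042
  p = 1/26 = 0.038462: log2(p) = -4.700440, -p*log2(p) = 0.180786
  p = 8/26 = 0.307692: log2(p) = -1.700440, -p*log2(p) = 0.523212
H = 0.488187 + 0.525042 + 0.180786 + 0.523212 = 1.717227

H = 1.7172 bits/symbol


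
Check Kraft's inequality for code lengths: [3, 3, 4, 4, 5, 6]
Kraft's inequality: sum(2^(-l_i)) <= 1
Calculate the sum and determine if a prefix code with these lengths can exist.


Sum = 2^(-3) + 2^(-3) + 2^(-4) + 2^(-4) + 2^(-5) + 2^(-6)
    = 0.125 + 0.125 + 0.0625 + 0.0625 + 0.03125 + 0.015625
    = 27/64 = 0.421875
Since 0.421875 <= 1, Kraft's inequality IS satisfied.
A prefix code with these lengths CAN exist.

Kraft sum = 0.421875. Satisfied.


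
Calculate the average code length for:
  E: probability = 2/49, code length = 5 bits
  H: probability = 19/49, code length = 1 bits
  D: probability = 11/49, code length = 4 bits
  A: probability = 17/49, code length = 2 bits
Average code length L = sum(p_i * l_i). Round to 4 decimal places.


Weighted contributions p_i * l_i:
  E: (2/49) * 5 = 10/49
  H: (19/49) * 1 = 19/49
  D: (11/49) * 4 = 44/49
  A: (17/49) * 2 = 34/49
Sum = (10 + 19 + 44 + 34)/49 = 107/49

L = 107/49 = 2.1837 bits/symbol


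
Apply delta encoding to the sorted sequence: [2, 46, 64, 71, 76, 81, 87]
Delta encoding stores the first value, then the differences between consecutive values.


First value: 2
Deltas:
  46 - 2 = 44
  64 - 46 = 18
  71 - 64 = 7
  76 - 71 = 5
  81 - 76 = 5
  87 - 81 = 6


Delta encoded: [2, 44, 18, 7, 5, 5, 6]


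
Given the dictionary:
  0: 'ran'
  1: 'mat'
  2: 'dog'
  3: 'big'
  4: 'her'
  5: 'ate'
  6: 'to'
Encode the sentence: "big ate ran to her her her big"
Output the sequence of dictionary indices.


Look up each word in the dictionary:
  'big' -> 3
  'ate' -> 5
  'ran' -> 0
  'to' -> 6
  'her' -> 4
  'her' -> 4
  'her' -> 4
  'big' -> 3

Encoded: [3, 5, 0, 6, 4, 4, 4, 3]


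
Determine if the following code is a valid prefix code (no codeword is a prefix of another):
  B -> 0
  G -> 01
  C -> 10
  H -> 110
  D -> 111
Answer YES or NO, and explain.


Checking each pair (does one codeword prefix another?):
  B='0' vs G='01': prefix -- VIOLATION

NO -- this is NOT a valid prefix code. B (0) is a prefix of G (01).


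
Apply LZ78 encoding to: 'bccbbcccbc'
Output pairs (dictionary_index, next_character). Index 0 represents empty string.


LZ78 encoding steps:
Dictionary: {0: ''}
Step 1: w='' (idx 0), next='b' -> output (0, 'b'), add 'b' as idx 1
Step 2: w='' (idx 0), next='c' -> output (0, 'c'), add 'c' as idx 2
Step 3: w='c' (idx 2), next='b' -> output (2, 'b'), add 'cb' as idx 3
Step 4: w='b' (idx 1), next='c' -> output (1, 'c'), add 'bc' as idx 4
Step 5: w='c' (idx 2), next='c' -> output (2, 'c'), add 'cc' as idx 5
Step 6: w='bc' (idx 4), end of input -> output (4, '')


Encoded: [(0, 'b'), (0, 'c'), (2, 'b'), (1, 'c'), (2, 'c'), (4, '')]


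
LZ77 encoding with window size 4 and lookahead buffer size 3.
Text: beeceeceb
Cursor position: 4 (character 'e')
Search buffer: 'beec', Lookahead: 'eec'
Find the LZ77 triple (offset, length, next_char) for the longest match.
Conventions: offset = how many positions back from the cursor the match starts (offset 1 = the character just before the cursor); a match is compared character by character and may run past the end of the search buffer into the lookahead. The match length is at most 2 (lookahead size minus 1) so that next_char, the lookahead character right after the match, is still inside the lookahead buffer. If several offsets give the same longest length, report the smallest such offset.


Try each offset into the search buffer:
  offset=1 (pos 3, char 'c'): match length 0
  offset=2 (pos 2, char 'e'): match length 1
  offset=3 (pos 1, char 'e'): match length 2
  offset=4 (pos 0, char 'b'): match length 0
Longest match has length 2 at offset 3.
next_char = character at position 4 + 2 = 6 -> 'c'

Best match: offset=3, length=2 (matching 'ee' starting at position 1)
LZ77 triple: (3, 2, 'c')


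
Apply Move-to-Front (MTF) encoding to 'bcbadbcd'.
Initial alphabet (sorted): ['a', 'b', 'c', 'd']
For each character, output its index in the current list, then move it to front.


MTF encoding:
'b': index 1 in ['a', 'b', 'c', 'd'] -> ['b', 'a', 'c', 'd']
'c': index 2 in ['b', 'a', 'c', 'd'] -> ['c', 'b', 'a', 'd']
'b': index 1 in ['c', 'b', 'a', 'd'] -> ['b', 'c', 'a', 'd']
'a': index 2 in ['b', 'c', 'a', 'd'] -> ['a', 'b', 'c', 'd']
'd': index 3 in ['a', 'b', 'c', 'd'] -> ['d', 'a', 'b', 'c']
'b': index 2 in ['d', 'a', 'b', 'c'] -> ['b', 'd', 'a', 'c']
'c': index 3 in ['b', 'd', 'a', 'c'] -> ['c', 'b', 'd', 'a']
'd': index 2 in ['c', 'b', 'd', 'a'] -> ['d', 'c', 'b', 'a']


Output: [1, 2, 1, 2, 3, 2, 3, 2]


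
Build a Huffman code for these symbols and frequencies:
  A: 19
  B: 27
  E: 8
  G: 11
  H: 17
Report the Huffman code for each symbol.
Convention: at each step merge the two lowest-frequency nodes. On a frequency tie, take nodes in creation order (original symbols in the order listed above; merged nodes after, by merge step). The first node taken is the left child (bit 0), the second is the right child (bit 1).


Huffman tree construction:
Step 1: Merge E(8) + G(11) = 19
Step 2: Merge H(17) + A(19) = 36
Step 3: Merge (E+G)(19) + B(27) = 46
Step 4: Merge (H+A)(36) + ((E+G)+B)(46) = 82
Read each symbol's code off the tree from the root (left child = 0, right child = 1).

Codes:
  A: 01 (length 2)
  B: 11 (length 2)
  E: 100 (length 3)
  G: 101 (length 3)
  H: 00 (length 2)
Average code length: 183/82 = 2.2317 bits/symbol


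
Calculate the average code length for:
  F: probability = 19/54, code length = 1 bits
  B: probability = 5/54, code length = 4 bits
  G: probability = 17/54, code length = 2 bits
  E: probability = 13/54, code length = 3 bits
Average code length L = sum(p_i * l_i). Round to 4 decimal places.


Weighted contributions p_i * l_i:
  F: (19/54) * 1 = 19/54
  B: (5/54) * 4 = 20/54
  G: (17/54) * 2 = 34/54
  E: (13/54) * 3 = 39/54
Sum = (19 + 20 + 34 + 39)/54 = 112/54

L = 112/54 = 2.0741 bits/symbol


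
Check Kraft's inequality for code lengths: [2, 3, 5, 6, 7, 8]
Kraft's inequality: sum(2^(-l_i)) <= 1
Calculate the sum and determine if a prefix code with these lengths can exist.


Sum = 2^(-2) + 2^(-3) + 2^(-5) + 2^(-6) + 2^(-7) + 2^(-8)
    = 0.25 + 0.125 + 0.03125 + 0.015625 + 0.0078125 + 0.00390625
    = 111/256 = 0.43359375
Since 0.43359375 <= 1, Kraft's inequality IS satisfied.
A prefix code with these lengths CAN exist.

Kraft sum = 0.43359375. Satisfied.


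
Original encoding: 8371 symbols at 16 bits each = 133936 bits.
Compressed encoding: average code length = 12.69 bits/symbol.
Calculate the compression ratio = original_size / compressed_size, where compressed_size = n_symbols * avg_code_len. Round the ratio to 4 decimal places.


original_size = n_symbols * orig_bits = 8371 * 16 = 133936 bits
compressed_size = n_symbols * avg_code_len = 8371 * 12.69 = 106227.99 bits
ratio = original_size / compressed_size = 133936 / 106227.99 = 1.2608

Compression ratio = 1.2608


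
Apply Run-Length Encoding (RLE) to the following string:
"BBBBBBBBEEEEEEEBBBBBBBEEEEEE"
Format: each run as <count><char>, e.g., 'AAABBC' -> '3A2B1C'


Scanning runs left to right:
  i=0: run of 'B' x 8 -> '8B'
  i=8: run of 'E' x 7 -> '7E'
  i=15: run of 'B' x 7 -> '7B'
  i=22: run of 'E' x 6 -> '6E'

RLE = 8B7E7B6E


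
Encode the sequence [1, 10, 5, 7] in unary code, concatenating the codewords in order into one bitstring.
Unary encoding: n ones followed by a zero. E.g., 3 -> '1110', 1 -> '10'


Encode each number as n ones followed by a terminating 0:
  1 -> 10 (2 bits)
  10 -> 11111111110 (11 bits)
  5 -> 111110 (6 bits)
  7 -> 11111110 (8 bits)
Total length = 2 + 11 + 6 + 8 = 27 bits.

Unary([1, 10, 5, 7]) = 101111111111011111011111110 (27 bits)


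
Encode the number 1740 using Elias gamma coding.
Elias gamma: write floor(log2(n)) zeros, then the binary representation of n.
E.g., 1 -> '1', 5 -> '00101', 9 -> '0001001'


num_bits = floor(log2(1740)) + 1 = 11
leading_zeros = num_bits - 1 = 10
binary(1740) = 11011001100

Elias gamma(1740) = '0000000000' + '11011001100' = 000000000011011001100 (21 bits)


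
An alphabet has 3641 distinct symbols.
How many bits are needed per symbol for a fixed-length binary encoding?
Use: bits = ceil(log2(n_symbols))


log2(3641) = 11.8301
Bracket: 2^11 = 2048 < 3641 <= 2^12 = 4096
So ceil(log2(3641)) = 12

bits = ceil(log2(3641)) = ceil(11.8301) = 12 bits


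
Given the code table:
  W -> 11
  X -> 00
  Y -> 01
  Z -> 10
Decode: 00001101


Decoding:
00 -> X
00 -> X
11 -> W
01 -> Y


Result: XXWY


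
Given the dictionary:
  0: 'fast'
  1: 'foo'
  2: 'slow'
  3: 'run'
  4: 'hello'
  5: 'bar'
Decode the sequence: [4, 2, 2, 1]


Look up each index in the dictionary:
  4 -> 'hello'
  2 -> 'slow'
  2 -> 'slow'
  1 -> 'foo'

Decoded: "hello slow slow foo"


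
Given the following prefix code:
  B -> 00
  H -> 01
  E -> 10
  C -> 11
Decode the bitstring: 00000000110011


Decoding step by step:
Bits 00 -> B
Bits 00 -> B
Bits 00 -> B
Bits 00 -> B
Bits 11 -> C
Bits 00 -> B
Bits 11 -> C


Decoded message: BBBBCBC


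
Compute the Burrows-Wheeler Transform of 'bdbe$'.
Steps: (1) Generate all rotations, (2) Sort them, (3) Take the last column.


Rotations (sorted):
  0: $bdbe -> last char: e
  1: bdbe$ -> last char: $
  2: be$bd -> last char: d
  3: dbe$b -> last char: b
  4: e$bdb -> last char: b


BWT = e$dbb


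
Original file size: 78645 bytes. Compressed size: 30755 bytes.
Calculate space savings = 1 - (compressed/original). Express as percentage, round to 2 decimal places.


ratio = compressed/original = 30755/78645 = 0.391061
savings = 1 - ratio = 1 - 0.391061 = 0.608939
as a percentage: 0.608939 * 100 = 60.89%

Space savings = 1 - 30755/78645 = 60.89%


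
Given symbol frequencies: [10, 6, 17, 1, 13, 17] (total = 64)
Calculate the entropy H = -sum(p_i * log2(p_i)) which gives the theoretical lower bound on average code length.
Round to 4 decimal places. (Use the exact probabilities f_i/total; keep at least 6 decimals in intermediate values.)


Per-symbol terms -p_i * log2(p_i) with p_i = f_i/64:
  p = 10/64 = 0.156250: log2(p) = -2.678072, -p*log2(p) = 0.418449
  p = 6/64 = 0.093750: log2(p) = -3.415037, -p*log2(p) = 0.320160
  p = 17/64 = 0.265625: log2(p) = -1.912537, -p*log2(p) = 0.508018
  p = 1/64 = 0.015625: log2(p) = -6.000000, -p*log2(p) = 0.093750
  p = 13/64 = 0.203125: log2(p) = -2.299560, -p*log2(p) = 0.467098
  p = 17/64 = 0.265625: log2(p) = -1.912537, -p*log2(p) = 0.508018
H = 0.418449 + 0.320160 + 0.508018 + 0.093750 + 0.467098 + 0.508018 = 2.315493

H = 2.3155 bits/symbol


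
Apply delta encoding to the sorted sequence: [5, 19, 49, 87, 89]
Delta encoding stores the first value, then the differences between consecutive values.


First value: 5
Deltas:
  19 - 5 = 14
  49 - 19 = 30
  87 - 49 = 38
  89 - 87 = 2


Delta encoded: [5, 14, 30, 38, 2]


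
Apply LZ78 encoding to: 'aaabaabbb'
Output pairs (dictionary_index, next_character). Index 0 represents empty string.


LZ78 encoding steps:
Dictionary: {0: ''}
Step 1: w='' (idx 0), next='a' -> output (0, 'a'), add 'a' as idx 1
Step 2: w='a' (idx 1), next='a' -> output (1, 'a'), add 'aa' as idx 2
Step 3: w='' (idx 0), next='b' -> output (0, 'b'), add 'b' as idx 3
Step 4: w='aa' (idx 2), next='b' -> output (2, 'b'), add 'aab' as idx 4
Step 5: w='b' (idx 3), next='b' -> output (3, 'b'), add 'bb' as idx 5


Encoded: [(0, 'a'), (1, 'a'), (0, 'b'), (2, 'b'), (3, 'b')]


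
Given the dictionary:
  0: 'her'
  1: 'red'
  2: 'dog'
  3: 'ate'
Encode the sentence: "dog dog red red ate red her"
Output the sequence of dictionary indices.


Look up each word in the dictionary:
  'dog' -> 2
  'dog' -> 2
  'red' -> 1
  'red' -> 1
  'ate' -> 3
  'red' -> 1
  'her' -> 0

Encoded: [2, 2, 1, 1, 3, 1, 0]


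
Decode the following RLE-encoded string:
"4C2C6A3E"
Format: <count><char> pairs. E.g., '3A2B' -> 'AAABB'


Expanding each <count><char> pair:
  4C -> 'CCCC'
  2C -> 'CC'
  6A -> 'AAAAAA'
  3E -> 'EEE'

Decoded = CCCCCCAAAAAAEEE


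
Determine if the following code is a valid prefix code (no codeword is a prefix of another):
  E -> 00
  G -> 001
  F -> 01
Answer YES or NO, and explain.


Checking each pair (does one codeword prefix another?):
  E='00' vs G='001': prefix -- VIOLATION

NO -- this is NOT a valid prefix code. E (00) is a prefix of G (001).


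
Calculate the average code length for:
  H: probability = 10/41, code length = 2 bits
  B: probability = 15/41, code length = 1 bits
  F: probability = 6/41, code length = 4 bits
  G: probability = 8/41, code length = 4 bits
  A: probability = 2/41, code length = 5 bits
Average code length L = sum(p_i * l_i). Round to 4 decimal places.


Weighted contributions p_i * l_i:
  H: (10/41) * 2 = 20/41
  B: (15/41) * 1 = 15/41
  F: (6/41) * 4 = 24/41
  G: (8/41) * 4 = 32/41
  A: (2/41) * 5 = 10/41
Sum = (20 + 15 + 24 + 32 + 10)/41 = 101/41

L = 101/41 = 2.4634 bits/symbol


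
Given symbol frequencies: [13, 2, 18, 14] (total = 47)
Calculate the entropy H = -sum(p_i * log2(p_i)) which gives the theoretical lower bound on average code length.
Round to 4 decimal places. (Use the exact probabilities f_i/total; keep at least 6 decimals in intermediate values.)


Per-symbol terms -p_i * log2(p_i) with p_i = f_i/47:
  p = 13/47 = 0.276596: log2(p) = -1.854149, -p*log2(p) = 0.512850
  p = 2/47 = 0.042553: log2(p) = -4.554589, -p*log2(p) = 0.193812
  p = 18/47 = 0.382979: log2(p) = -1.384664, -p*log2(p) = 0.530297
  p = 14/47 = 0.297872: log2(p) = -1.747234, -p*log2(p) = 0.520453
H = 0.512850 + 0.193812 + 0.530297 + 0.520453 = 1.757412

H = 1.7574 bits/symbol


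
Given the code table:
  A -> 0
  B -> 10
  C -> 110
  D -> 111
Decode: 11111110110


Decoding:
111 -> D
111 -> D
10 -> B
110 -> C


Result: DDBC


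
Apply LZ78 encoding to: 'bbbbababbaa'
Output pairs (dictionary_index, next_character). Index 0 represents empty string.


LZ78 encoding steps:
Dictionary: {0: ''}
Step 1: w='' (idx 0), next='b' -> output (0, 'b'), add 'b' as idx 1
Step 2: w='b' (idx 1), next='b' -> output (1, 'b'), add 'bb' as idx 2
Step 3: w='b' (idx 1), next='a' -> output (1, 'a'), add 'ba' as idx 3
Step 4: w='ba' (idx 3), next='b' -> output (3, 'b'), add 'bab' as idx 4
Step 5: w='ba' (idx 3), next='a' -> output (3, 'a'), add 'baa' as idx 5


Encoded: [(0, 'b'), (1, 'b'), (1, 'a'), (3, 'b'), (3, 'a')]


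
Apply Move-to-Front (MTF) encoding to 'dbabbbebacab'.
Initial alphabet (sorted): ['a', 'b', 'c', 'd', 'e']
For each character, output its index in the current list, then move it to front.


MTF encoding:
'd': index 3 in ['a', 'b', 'c', 'd', 'e'] -> ['d', 'a', 'b', 'c', 'e']
'b': index 2 in ['d', 'a', 'b', 'c', 'e'] -> ['b', 'd', 'a', 'c', 'e']
'a': index 2 in ['b', 'd', 'a', 'c', 'e'] -> ['a', 'b', 'd', 'c', 'e']
'b': index 1 in ['a', 'b', 'd', 'c', 'e'] -> ['b', 'a', 'd', 'c', 'e']
'b': index 0 in ['b', 'a', 'd', 'c', 'e'] -> ['b', 'a', 'd', 'c', 'e']
'b': index 0 in ['b', 'a', 'd', 'c', 'e'] -> ['b', 'a', 'd', 'c', 'e']
'e': index 4 in ['b', 'a', 'd', 'c', 'e'] -> ['e', 'b', 'a', 'd', 'c']
'b': index 1 in ['e', 'b', 'a', 'd', 'c'] -> ['b', 'e', 'a', 'd', 'c']
'a': index 2 in ['b', 'e', 'a', 'd', 'c'] -> ['a', 'b', 'e', 'd', 'c']
'c': index 4 in ['a', 'b', 'e', 'd', 'c'] -> ['c', 'a', 'b', 'e', 'd']
'a': index 1 in ['c', 'a', 'b', 'e', 'd'] -> ['a', 'c', 'b', 'e', 'd']
'b': index 2 in ['a', 'c', 'b', 'e', 'd'] -> ['b', 'a', 'c', 'e', 'd']


Output: [3, 2, 2, 1, 0, 0, 4, 1, 2, 4, 1, 2]


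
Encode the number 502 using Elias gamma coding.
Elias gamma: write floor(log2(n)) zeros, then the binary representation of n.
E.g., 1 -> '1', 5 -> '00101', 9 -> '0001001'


num_bits = floor(log2(502)) + 1 = 9
leading_zeros = num_bits - 1 = 8
binary(502) = 111110110

Elias gamma(502) = '00000000' + '111110110' = 00000000111110110 (17 bits)


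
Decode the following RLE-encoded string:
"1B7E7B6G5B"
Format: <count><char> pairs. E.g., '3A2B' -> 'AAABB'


Expanding each <count><char> pair:
  1B -> 'B'
  7E -> 'EEEEEEE'
  7B -> 'BBBBBBB'
  6G -> 'GGGGGG'
  5B -> 'BBBBB'

Decoded = BEEEEEEEBBBBBBBGGGGGGBBBBB


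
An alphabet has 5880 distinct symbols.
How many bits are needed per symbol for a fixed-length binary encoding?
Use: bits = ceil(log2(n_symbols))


log2(5880) = 12.5216
Bracket: 2^12 = 4096 < 5880 <= 2^13 = 8192
So ceil(log2(5880)) = 13

bits = ceil(log2(5880)) = ceil(12.5216) = 13 bits


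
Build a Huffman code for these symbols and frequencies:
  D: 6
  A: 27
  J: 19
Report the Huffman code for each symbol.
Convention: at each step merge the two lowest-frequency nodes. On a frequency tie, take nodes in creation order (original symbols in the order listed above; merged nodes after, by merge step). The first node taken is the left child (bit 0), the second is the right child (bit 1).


Huffman tree construction:
Step 1: Merge D(6) + J(19) = 25
Step 2: Merge (D+J)(25) + A(27) = 52
Read each symbol's code off the tree from the root (left child = 0, right child = 1).

Codes:
  D: 00 (length 2)
  A: 1 (length 1)
  J: 01 (length 2)
Average code length: 77/52 = 1.4808 bits/symbol


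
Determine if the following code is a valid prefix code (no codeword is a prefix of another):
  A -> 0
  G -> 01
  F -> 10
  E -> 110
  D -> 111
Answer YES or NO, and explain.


Checking each pair (does one codeword prefix another?):
  A='0' vs G='01': prefix -- VIOLATION

NO -- this is NOT a valid prefix code. A (0) is a prefix of G (01).


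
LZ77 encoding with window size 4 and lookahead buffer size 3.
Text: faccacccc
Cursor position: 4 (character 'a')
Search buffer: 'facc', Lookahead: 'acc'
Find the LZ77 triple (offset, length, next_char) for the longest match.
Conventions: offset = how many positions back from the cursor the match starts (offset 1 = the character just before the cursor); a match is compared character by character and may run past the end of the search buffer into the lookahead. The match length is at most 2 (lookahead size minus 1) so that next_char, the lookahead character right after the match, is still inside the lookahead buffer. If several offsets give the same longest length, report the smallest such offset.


Try each offset into the search buffer:
  offset=1 (pos 3, char 'c'): match length 0
  offset=2 (pos 2, char 'c'): match length 0
  offset=3 (pos 1, char 'a'): match length 2
  offset=4 (pos 0, char 'f'): match length 0
Longest match has length 2 at offset 3.
next_char = character at position 4 + 2 = 6 -> 'c'

Best match: offset=3, length=2 (matching 'ac' starting at position 1)
LZ77 triple: (3, 2, 'c')


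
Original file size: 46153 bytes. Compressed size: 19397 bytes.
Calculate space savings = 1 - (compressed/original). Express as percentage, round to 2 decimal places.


ratio = compressed/original = 19397/46153 = 0.420276
savings = 1 - ratio = 1 - 0.420276 = 0.579724
as a percentage: 0.579724 * 100 = 57.97%

Space savings = 1 - 19397/46153 = 57.97%


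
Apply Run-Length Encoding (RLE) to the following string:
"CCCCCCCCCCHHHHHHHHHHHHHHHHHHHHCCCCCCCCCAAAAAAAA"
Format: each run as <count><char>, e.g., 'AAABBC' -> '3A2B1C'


Scanning runs left to right:
  i=0: run of 'C' x 10 -> '10C'
  i=10: run of 'H' x 20 -> '20H'
  i=30: run of 'C' x 9 -> '9C'
  i=39: run of 'A' x 8 -> '8A'

RLE = 10C20H9C8A


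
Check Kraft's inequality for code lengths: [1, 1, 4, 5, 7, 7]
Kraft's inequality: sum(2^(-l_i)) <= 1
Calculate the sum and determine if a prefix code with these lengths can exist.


Sum = 2^(-1) + 2^(-1) + 2^(-4) + 2^(-5) + 2^(-7) + 2^(-7)
    = 0.5 + 0.5 + 0.0625 + 0.03125 + 0.0078125 + 0.0078125
    = 142/128 = 1.109375
Since 1.109375 > 1, Kraft's inequality is NOT satisfied.
A prefix code with these lengths CANNOT exist.

Kraft sum = 1.109375. Not satisfied.


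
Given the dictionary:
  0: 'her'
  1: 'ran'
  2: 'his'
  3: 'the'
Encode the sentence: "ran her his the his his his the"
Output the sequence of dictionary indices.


Look up each word in the dictionary:
  'ran' -> 1
  'her' -> 0
  'his' -> 2
  'the' -> 3
  'his' -> 2
  'his' -> 2
  'his' -> 2
  'the' -> 3

Encoded: [1, 0, 2, 3, 2, 2, 2, 3]


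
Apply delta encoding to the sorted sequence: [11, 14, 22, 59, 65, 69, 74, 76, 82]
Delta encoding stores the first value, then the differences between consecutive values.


First value: 11
Deltas:
  14 - 11 = 3
  22 - 14 = 8
  59 - 22 = 37
  65 - 59 = 6
  69 - 65 = 4
  74 - 69 = 5
  76 - 74 = 2
  82 - 76 = 6


Delta encoded: [11, 3, 8, 37, 6, 4, 5, 2, 6]


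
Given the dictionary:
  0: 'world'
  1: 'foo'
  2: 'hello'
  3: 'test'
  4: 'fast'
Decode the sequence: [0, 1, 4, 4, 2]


Look up each index in the dictionary:
  0 -> 'world'
  1 -> 'foo'
  4 -> 'fast'
  4 -> 'fast'
  2 -> 'hello'

Decoded: "world foo fast fast hello"


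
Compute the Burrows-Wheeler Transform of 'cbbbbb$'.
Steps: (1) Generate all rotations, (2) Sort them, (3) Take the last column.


Rotations (sorted):
  0: $cbbbbb -> last char: b
  1: b$cbbbb -> last char: b
  2: bb$cbbb -> last char: b
  3: bbb$cbb -> last char: b
  4: bbbb$cb -> last char: b
  5: bbbbb$c -> last char: c
  6: cbbbbb$ -> last char: $


BWT = bbbbbc$


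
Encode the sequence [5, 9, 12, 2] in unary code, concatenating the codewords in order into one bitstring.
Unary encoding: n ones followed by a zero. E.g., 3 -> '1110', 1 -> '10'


Encode each number as n ones followed by a terminating 0:
  5 -> 111110 (6 bits)
  9 -> 1111111110 (10 bits)
  12 -> 1111111111110 (13 bits)
  2 -> 110 (3 bits)
Total length = 6 + 10 + 13 + 3 = 32 bits.

Unary([5, 9, 12, 2]) = 11111011111111101111111111110110 (32 bits)


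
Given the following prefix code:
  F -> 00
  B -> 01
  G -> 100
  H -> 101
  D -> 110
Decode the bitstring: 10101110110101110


Decoding step by step:
Bits 101 -> H
Bits 01 -> B
Bits 110 -> D
Bits 110 -> D
Bits 101 -> H
Bits 110 -> D


Decoded message: HBDDHD


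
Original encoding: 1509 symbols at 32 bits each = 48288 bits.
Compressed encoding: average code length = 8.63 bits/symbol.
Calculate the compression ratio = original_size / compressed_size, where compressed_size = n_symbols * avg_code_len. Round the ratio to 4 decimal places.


original_size = n_symbols * orig_bits = 1509 * 32 = 48288 bits
compressed_size = n_symbols * avg_code_len = 1509 * 8.63 = 13022.67 bits
ratio = original_size / compressed_size = 48288 / 13022.67 = 3.708

Compression ratio = 3.708


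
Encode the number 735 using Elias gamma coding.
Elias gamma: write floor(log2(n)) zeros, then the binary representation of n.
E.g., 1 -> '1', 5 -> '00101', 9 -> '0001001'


num_bits = floor(log2(735)) + 1 = 10
leading_zeros = num_bits - 1 = 9
binary(735) = 1011011111

Elias gamma(735) = '000000000' + '1011011111' = 0000000001011011111 (19 bits)


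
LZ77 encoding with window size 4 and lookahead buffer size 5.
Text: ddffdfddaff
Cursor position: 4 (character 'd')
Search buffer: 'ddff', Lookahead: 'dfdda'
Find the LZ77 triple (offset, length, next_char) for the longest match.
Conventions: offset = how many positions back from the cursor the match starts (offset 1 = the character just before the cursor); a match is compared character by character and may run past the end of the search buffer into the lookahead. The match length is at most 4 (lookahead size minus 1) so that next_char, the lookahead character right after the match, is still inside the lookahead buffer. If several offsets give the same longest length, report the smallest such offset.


Try each offset into the search buffer:
  offset=1 (pos 3, char 'f'): match length 0
  offset=2 (pos 2, char 'f'): match length 0
  offset=3 (pos 1, char 'd'): match length 2
  offset=4 (pos 0, char 'd'): match length 1
Longest match has length 2 at offset 3.
next_char = character at position 4 + 2 = 6 -> 'd'

Best match: offset=3, length=2 (matching 'df' starting at position 1)
LZ77 triple: (3, 2, 'd')


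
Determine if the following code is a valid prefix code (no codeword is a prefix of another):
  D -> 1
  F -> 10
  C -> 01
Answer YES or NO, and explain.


Checking each pair (does one codeword prefix another?):
  D='1' vs F='10': prefix -- VIOLATION

NO -- this is NOT a valid prefix code. D (1) is a prefix of F (10).


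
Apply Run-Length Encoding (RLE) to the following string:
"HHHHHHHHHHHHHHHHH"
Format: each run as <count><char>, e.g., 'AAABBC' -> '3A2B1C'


Scanning runs left to right:
  i=0: run of 'H' x 17 -> '17H'

RLE = 17H


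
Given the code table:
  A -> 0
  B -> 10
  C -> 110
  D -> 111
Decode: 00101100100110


Decoding:
0 -> A
0 -> A
10 -> B
110 -> C
0 -> A
10 -> B
0 -> A
110 -> C


Result: AABCABAC


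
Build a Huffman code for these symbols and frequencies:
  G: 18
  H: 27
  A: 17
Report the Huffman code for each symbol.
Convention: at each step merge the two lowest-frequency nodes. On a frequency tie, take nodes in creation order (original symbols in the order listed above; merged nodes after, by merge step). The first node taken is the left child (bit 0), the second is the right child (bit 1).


Huffman tree construction:
Step 1: Merge A(17) + G(18) = 35
Step 2: Merge H(27) + (A+G)(35) = 62
Read each symbol's code off the tree from the root (left child = 0, right child = 1).

Codes:
  G: 11 (length 2)
  H: 0 (length 1)
  A: 10 (length 2)
Average code length: 97/62 = 1.5645 bits/symbol


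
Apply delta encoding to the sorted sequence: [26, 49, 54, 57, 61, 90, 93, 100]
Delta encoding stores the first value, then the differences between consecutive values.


First value: 26
Deltas:
  49 - 26 = 23
  54 - 49 = 5
  57 - 54 = 3
  61 - 57 = 4
  90 - 61 = 29
  93 - 90 = 3
  100 - 93 = 7


Delta encoded: [26, 23, 5, 3, 4, 29, 3, 7]


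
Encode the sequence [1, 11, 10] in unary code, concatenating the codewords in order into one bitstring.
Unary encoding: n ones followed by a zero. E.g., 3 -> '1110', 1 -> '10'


Encode each number as n ones followed by a terminating 0:
  1 -> 10 (2 bits)
  11 -> 111111111110 (12 bits)
  10 -> 11111111110 (11 bits)
Total length = 2 + 12 + 11 = 25 bits.

Unary([1, 11, 10]) = 1011111111111011111111110 (25 bits)


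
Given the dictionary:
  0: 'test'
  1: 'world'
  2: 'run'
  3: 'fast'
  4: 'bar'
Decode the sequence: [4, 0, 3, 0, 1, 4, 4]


Look up each index in the dictionary:
  4 -> 'bar'
  0 -> 'test'
  3 -> 'fast'
  0 -> 'test'
  1 -> 'world'
  4 -> 'bar'
  4 -> 'bar'

Decoded: "bar test fast test world bar bar"


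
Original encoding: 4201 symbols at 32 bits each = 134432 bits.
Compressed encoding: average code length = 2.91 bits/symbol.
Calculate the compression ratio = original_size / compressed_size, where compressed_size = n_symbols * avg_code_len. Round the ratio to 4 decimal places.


original_size = n_symbols * orig_bits = 4201 * 32 = 134432 bits
compressed_size = n_symbols * avg_code_len = 4201 * 2.91 = 12224.91 bits
ratio = original_size / compressed_size = 134432 / 12224.91 = 10.9966

Compression ratio = 10.9966


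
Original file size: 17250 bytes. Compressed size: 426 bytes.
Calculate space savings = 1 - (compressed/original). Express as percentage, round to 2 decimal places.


ratio = compressed/original = 426/17250 = 0.024696
savings = 1 - ratio = 1 - 0.024696 = 0.975304
as a percentage: 0.975304 * 100 = 97.53%

Space savings = 1 - 426/17250 = 97.53%


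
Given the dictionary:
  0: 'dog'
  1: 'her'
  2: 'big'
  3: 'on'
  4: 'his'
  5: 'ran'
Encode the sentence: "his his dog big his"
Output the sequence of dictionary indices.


Look up each word in the dictionary:
  'his' -> 4
  'his' -> 4
  'dog' -> 0
  'big' -> 2
  'his' -> 4

Encoded: [4, 4, 0, 2, 4]


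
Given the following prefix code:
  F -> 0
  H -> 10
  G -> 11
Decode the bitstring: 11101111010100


Decoding step by step:
Bits 11 -> G
Bits 10 -> H
Bits 11 -> G
Bits 11 -> G
Bits 0 -> F
Bits 10 -> H
Bits 10 -> H
Bits 0 -> F


Decoded message: GHGGFHHF


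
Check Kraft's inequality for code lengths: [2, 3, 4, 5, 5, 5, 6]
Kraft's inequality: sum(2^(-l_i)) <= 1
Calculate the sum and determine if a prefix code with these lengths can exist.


Sum = 2^(-2) + 2^(-3) + 2^(-4) + 2^(-5) + 2^(-5) + 2^(-5) + 2^(-6)
    = 0.25 + 0.125 + 0.0625 + 0.03125 + 0.03125 + 0.03125 + 0.015625
    = 35/64 = 0.546875
Since 0.546875 <= 1, Kraft's inequality IS satisfied.
A prefix code with these lengths CAN exist.

Kraft sum = 0.546875. Satisfied.


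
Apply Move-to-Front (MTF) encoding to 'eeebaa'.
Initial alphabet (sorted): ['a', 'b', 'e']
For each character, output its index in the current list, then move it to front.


MTF encoding:
'e': index 2 in ['a', 'b', 'e'] -> ['e', 'a', 'b']
'e': index 0 in ['e', 'a', 'b'] -> ['e', 'a', 'b']
'e': index 0 in ['e', 'a', 'b'] -> ['e', 'a', 'b']
'b': index 2 in ['e', 'a', 'b'] -> ['b', 'e', 'a']
'a': index 2 in ['b', 'e', 'a'] -> ['a', 'b', 'e']
'a': index 0 in ['a', 'b', 'e'] -> ['a', 'b', 'e']


Output: [2, 0, 0, 2, 2, 0]


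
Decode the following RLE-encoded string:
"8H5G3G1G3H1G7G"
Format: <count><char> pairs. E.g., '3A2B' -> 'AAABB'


Expanding each <count><char> pair:
  8H -> 'HHHHHHHH'
  5G -> 'GGGGG'
  3G -> 'GGG'
  1G -> 'G'
  3H -> 'HHH'
  1G -> 'G'
  7G -> 'GGGGGGG'

Decoded = HHHHHHHHGGGGGGGGGHHHGGGGGGGG


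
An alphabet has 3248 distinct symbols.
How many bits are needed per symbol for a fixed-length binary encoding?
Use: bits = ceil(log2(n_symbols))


log2(3248) = 11.6653
Bracket: 2^11 = 2048 < 3248 <= 2^12 = 4096
So ceil(log2(3248)) = 12

bits = ceil(log2(3248)) = ceil(11.6653) = 12 bits


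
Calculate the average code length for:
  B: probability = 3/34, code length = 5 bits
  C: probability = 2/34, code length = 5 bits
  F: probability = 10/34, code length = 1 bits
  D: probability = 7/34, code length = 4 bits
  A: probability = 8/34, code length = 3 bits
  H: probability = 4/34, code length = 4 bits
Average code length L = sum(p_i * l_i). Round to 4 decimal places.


Weighted contributions p_i * l_i:
  B: (3/34) * 5 = 15/34
  C: (2/34) * 5 = 10/34
  F: (10/34) * 1 = 10/34
  D: (7/34) * 4 = 28/34
  A: (8/34) * 3 = 24/34
  H: (4/34) * 4 = 16/34
Sum = (15 + 10 + 10 + 28 + 24 + 16)/34 = 103/34

L = 103/34 = 3.0294 bits/symbol


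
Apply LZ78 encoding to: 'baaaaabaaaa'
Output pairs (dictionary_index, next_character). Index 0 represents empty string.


LZ78 encoding steps:
Dictionary: {0: ''}
Step 1: w='' (idx 0), next='b' -> output (0, 'b'), add 'b' as idx 1
Step 2: w='' (idx 0), next='a' -> output (0, 'a'), add 'a' as idx 2
Step 3: w='a' (idx 2), next='a' -> output (2, 'a'), add 'aa' as idx 3
Step 4: w='aa' (idx 3), next='b' -> output (3, 'b'), add 'aab' as idx 4
Step 5: w='aa' (idx 3), next='a' -> output (3, 'a'), add 'aaa' as idx 5
Step 6: w='a' (idx 2), end of input -> output (2, '')


Encoded: [(0, 'b'), (0, 'a'), (2, 'a'), (3, 'b'), (3, 'a'), (2, '')]


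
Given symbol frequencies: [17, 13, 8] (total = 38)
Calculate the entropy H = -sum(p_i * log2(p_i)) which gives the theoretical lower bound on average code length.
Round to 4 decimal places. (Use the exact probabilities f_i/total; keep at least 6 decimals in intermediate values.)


Per-symbol terms -p_i * log2(p_i) with p_i = f_i/38:
  p = 17/38 = 0.447368: log2(p) = -1.160465, -p*log2(p) = 0.519155
  p = 13/38 = 0.342105: log2(p) = -1.547488, -p*log2(p) = 0.529404
  p = 8/38 = 0.210526: log2(p) = -2.247928, -p*log2(p) = 0.473248
H = 0.519155 + 0.529404 + 0.473248 = 1.521807

H = 1.5218 bits/symbol


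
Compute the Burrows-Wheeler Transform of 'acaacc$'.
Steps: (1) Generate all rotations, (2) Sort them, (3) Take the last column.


Rotations (sorted):
  0: $acaacc -> last char: c
  1: aacc$ac -> last char: c
  2: acaacc$ -> last char: $
  3: acc$aca -> last char: a
  4: c$acaac -> last char: c
  5: caacc$a -> last char: a
  6: cc$acaa -> last char: a


BWT = cc$acaa


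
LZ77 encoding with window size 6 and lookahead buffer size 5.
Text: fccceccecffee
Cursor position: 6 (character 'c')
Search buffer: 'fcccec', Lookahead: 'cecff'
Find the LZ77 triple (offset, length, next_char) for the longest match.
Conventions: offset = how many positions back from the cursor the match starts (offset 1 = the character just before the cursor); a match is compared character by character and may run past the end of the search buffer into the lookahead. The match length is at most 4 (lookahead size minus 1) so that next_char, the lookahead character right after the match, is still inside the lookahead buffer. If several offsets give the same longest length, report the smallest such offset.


Try each offset into the search buffer:
  offset=1 (pos 5, char 'c'): match length 1
  offset=2 (pos 4, char 'e'): match length 0
  offset=3 (pos 3, char 'c'): match length 3
  offset=4 (pos 2, char 'c'): match length 1
  offset=5 (pos 1, char 'c'): match length 1
  offset=6 (pos 0, char 'f'): match length 0
Longest match has length 3 at offset 3.
next_char = character at position 6 + 3 = 9 -> 'f'

Best match: offset=3, length=3 (matching 'cec' starting at position 3)
LZ77 triple: (3, 3, 'f')


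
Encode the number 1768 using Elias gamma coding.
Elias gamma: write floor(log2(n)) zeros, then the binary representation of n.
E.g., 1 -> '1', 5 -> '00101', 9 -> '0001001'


num_bits = floor(log2(1768)) + 1 = 11
leading_zeros = num_bits - 1 = 10
binary(1768) = 11011101000

Elias gamma(1768) = '0000000000' + '11011101000' = 000000000011011101000 (21 bits)


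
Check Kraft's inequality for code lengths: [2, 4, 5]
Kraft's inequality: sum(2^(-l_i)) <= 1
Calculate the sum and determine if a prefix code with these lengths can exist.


Sum = 2^(-2) + 2^(-4) + 2^(-5)
    = 0.25 + 0.0625 + 0.03125
    = 11/32 = 0.34375
Since 0.34375 <= 1, Kraft's inequality IS satisfied.
A prefix code with these lengths CAN exist.

Kraft sum = 0.34375. Satisfied.
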